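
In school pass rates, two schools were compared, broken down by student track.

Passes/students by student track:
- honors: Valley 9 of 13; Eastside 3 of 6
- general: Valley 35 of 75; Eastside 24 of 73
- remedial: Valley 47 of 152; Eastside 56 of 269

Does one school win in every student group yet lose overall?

No

Honors: Valley 9/13 = 69.2%, Eastside 3/6 = 50.0% → Valley
General: Valley 35/75 = 46.7%, Eastside 24/73 = 32.9% → Valley
Remedial: Valley 47/152 = 30.9%, Eastside 56/269 = 20.8% → Valley
Overall: Valley 91/240 = 37.9%, Eastside 83/348 = 23.9% → Valley
Valley wins overall and in every student group — no reversal.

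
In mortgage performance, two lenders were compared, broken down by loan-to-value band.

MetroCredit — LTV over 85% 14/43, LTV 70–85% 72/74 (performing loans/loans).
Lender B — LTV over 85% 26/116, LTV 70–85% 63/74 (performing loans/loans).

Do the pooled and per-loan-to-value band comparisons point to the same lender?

Yes

LTV over 85%: MetroCredit 14/43 = 32.6%, Lender B 26/116 = 22.4% → MetroCredit
LTV 70–85%: MetroCredit 72/74 = 97.3%, Lender B 63/74 = 85.1% → MetroCredit
Overall: MetroCredit 86/117 = 73.5%, Lender B 89/190 = 46.8% → MetroCredit
MetroCredit wins overall and in every loan-to-value group — no reversal.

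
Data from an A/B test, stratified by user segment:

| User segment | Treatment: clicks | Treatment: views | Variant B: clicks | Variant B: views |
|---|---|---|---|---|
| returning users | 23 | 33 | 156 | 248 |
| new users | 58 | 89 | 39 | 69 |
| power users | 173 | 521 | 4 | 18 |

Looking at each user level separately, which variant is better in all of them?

Treatment

Returning users: Treatment 23/33 = 69.7%, Variant B 156/248 = 62.9% → Treatment
New users: Treatment 58/89 = 65.2%, Variant B 39/69 = 56.5% → Treatment
Power users: Treatment 173/521 = 33.2%, Variant B 4/18 = 22.2% → Treatment
Treatment has the higher rate in all 3 groups.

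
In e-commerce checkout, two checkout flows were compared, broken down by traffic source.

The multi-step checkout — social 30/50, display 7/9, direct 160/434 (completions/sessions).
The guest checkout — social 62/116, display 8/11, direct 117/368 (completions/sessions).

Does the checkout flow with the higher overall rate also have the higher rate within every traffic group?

Yes

Social: the multi-step checkout 30/50 = 60.0%, the guest checkout 62/116 = 53.4% → the multi-step checkout
Display: the multi-step checkout 7/9 = 77.8%, the guest checkout 8/11 = 72.7% → the multi-step checkout
Direct: the multi-step checkout 160/434 = 36.9%, the guest checkout 117/368 = 31.8% → the multi-step checkout
Overall: the multi-step checkout 197/493 = 40.0%, the guest checkout 187/495 = 37.8% → the multi-step checkout
The multi-step checkout wins overall and in every traffic group — no reversal.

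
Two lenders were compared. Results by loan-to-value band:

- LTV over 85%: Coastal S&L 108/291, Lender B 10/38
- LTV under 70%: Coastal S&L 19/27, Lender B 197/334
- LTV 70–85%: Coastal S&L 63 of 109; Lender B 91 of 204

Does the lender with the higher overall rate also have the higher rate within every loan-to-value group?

LTV over 85%: Coastal S&L 108/291 = 37.1%, Lender B 10/38 = 26.3% → Coastal S&L
LTV under 70%: Coastal S&L 19/27 = 70.4%, Lender B 197/334 = 59.0% → Coastal S&L
LTV 70–85%: Coastal S&L 63/109 = 57.8%, Lender B 91/204 = 44.6% → Coastal S&L
Overall: Coastal S&L 190/427 = 44.5%, Lender B 298/576 = 51.7% → Lender B
Coastal S&L wins each loan-to-value group but Lender B wins overall — the comparison reverses. Coastal S&L's loans skew toward LTV over 85%, which has a lower base rate.

No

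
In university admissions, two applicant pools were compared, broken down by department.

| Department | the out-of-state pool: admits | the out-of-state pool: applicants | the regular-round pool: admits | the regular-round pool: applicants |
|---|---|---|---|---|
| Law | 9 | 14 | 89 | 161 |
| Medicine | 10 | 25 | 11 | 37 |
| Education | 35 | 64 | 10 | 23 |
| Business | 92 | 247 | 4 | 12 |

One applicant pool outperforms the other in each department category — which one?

Law: the out-of-state pool 9/14 = 64.3%, the regular-round pool 89/161 = 55.3% → the out-of-state pool
Medicine: the out-of-state pool 10/25 = 40.0%, the regular-round pool 11/37 = 29.7% → the out-of-state pool
Education: the out-of-state pool 35/64 = 54.7%, the regular-round pool 10/23 = 43.5% → the out-of-state pool
Business: the out-of-state pool 92/247 = 37.2%, the regular-round pool 4/12 = 33.3% → the out-of-state pool
The out-of-state pool has the higher rate in all 4 groups.

the out-of-state pool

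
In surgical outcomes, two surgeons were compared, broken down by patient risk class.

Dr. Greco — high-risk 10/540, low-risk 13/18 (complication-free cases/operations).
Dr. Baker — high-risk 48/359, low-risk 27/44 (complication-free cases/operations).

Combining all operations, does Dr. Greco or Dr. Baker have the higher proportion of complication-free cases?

High-risk: Dr. Greco 10/540 = 1.9%, Dr. Baker 48/359 = 13.4% → Dr. Baker
Low-risk: Dr. Greco 13/18 = 72.2%, Dr. Baker 27/44 = 61.4% → Dr. Greco
Overall: Dr. Greco 23/558 = 4.1%, Dr. Baker 75/403 = 18.6% → Dr. Baker
(Neither sweeps every patient risk group, but Dr. Baker has the higher pooled rate.)

Dr. Baker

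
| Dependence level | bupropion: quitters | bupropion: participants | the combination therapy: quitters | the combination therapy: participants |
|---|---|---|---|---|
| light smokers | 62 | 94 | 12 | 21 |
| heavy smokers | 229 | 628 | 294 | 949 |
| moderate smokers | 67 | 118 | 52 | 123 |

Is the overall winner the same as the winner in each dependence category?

Light smokers: bupropion 62/94 = 66.0%, the combination therapy 12/21 = 57.1% → bupropion
Heavy smokers: bupropion 229/628 = 36.5%, the combination therapy 294/949 = 31.0% → bupropion
Moderate smokers: bupropion 67/118 = 56.8%, the combination therapy 52/123 = 42.3% → bupropion
Overall: bupropion 358/840 = 42.6%, the combination therapy 358/1093 = 32.8% → bupropion
Bupropion wins overall and in every dependence group — no reversal.

Yes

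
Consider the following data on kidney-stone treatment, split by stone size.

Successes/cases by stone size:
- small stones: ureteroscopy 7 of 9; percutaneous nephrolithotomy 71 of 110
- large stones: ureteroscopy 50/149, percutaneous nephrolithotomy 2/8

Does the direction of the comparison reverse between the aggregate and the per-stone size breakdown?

Small stones: ureteroscopy 7/9 = 77.8%, percutaneous nephrolithotomy 71/110 = 64.5% → ureteroscopy
Large stones: ureteroscopy 50/149 = 33.6%, percutaneous nephrolithotomy 2/8 = 25.0% → ureteroscopy
Overall: ureteroscopy 57/158 = 36.1%, percutaneous nephrolithotomy 73/118 = 61.9% → percutaneous nephrolithotomy
Ureteroscopy wins each stone group but percutaneous nephrolithotomy wins overall — the comparison reverses. Ureteroscopy's cases skew toward large stones, which has a lower base rate.

Yes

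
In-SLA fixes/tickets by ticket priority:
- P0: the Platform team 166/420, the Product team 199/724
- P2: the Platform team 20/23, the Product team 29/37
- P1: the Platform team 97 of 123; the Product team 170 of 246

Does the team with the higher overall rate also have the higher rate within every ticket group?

P0: the Platform team 166/420 = 39.5%, the Product team 199/724 = 27.5% → the Platform team
P2: the Platform team 20/23 = 87.0%, the Product team 29/37 = 78.4% → the Platform team
P1: the Platform team 97/123 = 78.9%, the Product team 170/246 = 69.1% → the Platform team
Overall: the Platform team 283/566 = 50.0%, the Product team 398/1007 = 39.5% → the Platform team
The Platform team wins overall and in every ticket group — no reversal.

Yes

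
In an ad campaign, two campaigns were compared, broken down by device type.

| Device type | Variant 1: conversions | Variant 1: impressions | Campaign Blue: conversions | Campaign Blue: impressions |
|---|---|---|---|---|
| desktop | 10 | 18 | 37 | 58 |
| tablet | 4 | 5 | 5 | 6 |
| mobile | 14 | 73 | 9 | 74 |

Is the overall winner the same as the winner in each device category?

No

Desktop: Variant 1 10/18 = 55.6%, Campaign Blue 37/58 = 63.8% → Campaign Blue
Tablet: Variant 1 4/5 = 80.0%, Campaign Blue 5/6 = 83.3% → Campaign Blue
Mobile: Variant 1 14/73 = 19.2%, Campaign Blue 9/74 = 12.2% → Variant 1
Overall: Variant 1 28/96 = 29.2%, Campaign Blue 51/138 = 37.0% → Campaign Blue
Neither sweeps: Variant 1 wins 1 of 3 groups, Campaign Blue wins 2. Campaign Blue wins overall but not every group — no Simpson reversal.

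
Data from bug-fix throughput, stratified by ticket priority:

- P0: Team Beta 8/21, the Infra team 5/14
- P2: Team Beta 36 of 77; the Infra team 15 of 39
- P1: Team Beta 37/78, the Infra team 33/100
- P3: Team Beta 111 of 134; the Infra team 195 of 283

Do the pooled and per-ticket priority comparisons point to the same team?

Yes

P0: Team Beta 8/21 = 38.1%, the Infra team 5/14 = 35.7% → Team Beta
P2: Team Beta 36/77 = 46.8%, the Infra team 15/39 = 38.5% → Team Beta
P1: Team Beta 37/78 = 47.4%, the Infra team 33/100 = 33.0% → Team Beta
P3: Team Beta 111/134 = 82.8%, the Infra team 195/283 = 68.9% → Team Beta
Overall: Team Beta 192/310 = 61.9%, the Infra team 248/436 = 56.9% → Team Beta
Team Beta wins overall and in every ticket group — no reversal.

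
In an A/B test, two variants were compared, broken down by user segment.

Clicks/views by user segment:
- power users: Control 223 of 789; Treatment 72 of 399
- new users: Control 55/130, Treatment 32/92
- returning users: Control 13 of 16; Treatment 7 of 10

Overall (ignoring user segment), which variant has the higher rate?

Power users: Control 223/789 = 28.3%, Treatment 72/399 = 18.0% → Control
New users: Control 55/130 = 42.3%, Treatment 32/92 = 34.8% → Control
Returning users: Control 13/16 = 81.2%, Treatment 7/10 = 70.0% → Control
Overall: Control 291/935 = 31.1%, Treatment 111/501 = 22.2% → Control

Control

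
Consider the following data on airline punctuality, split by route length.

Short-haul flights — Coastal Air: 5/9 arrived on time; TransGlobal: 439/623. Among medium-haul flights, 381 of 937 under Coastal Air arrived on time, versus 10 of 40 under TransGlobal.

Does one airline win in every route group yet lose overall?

No

Short-haul: Coastal Air 5/9 = 55.6%, TransGlobal 439/623 = 70.5% → TransGlobal
Medium-haul: Coastal Air 381/937 = 40.7%, TransGlobal 10/40 = 25.0% → Coastal Air
Overall: Coastal Air 386/946 = 40.8%, TransGlobal 449/663 = 67.7% → TransGlobal
Neither sweeps: Coastal Air wins 1 of 2 groups, TransGlobal wins 1. TransGlobal wins overall but not every group — no Simpson reversal.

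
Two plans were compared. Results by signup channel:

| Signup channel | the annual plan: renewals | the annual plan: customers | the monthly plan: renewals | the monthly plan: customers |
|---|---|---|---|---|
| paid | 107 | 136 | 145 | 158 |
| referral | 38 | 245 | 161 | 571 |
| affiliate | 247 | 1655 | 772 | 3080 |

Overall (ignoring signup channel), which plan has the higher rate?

the monthly plan

Paid: the annual plan 107/136 = 78.7%, the monthly plan 145/158 = 91.8% → the monthly plan
Referral: the annual plan 38/245 = 15.5%, the monthly plan 161/571 = 28.2% → the monthly plan
Affiliate: the annual plan 247/1655 = 14.9%, the monthly plan 772/3080 = 25.1% → the monthly plan
Overall: the annual plan 392/2036 = 19.3%, the monthly plan 1078/3809 = 28.3% → the monthly plan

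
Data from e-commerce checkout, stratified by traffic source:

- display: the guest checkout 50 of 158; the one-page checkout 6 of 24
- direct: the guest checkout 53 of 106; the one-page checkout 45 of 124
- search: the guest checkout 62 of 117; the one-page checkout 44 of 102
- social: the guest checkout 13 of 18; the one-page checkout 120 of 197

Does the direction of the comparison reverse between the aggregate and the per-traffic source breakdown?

Display: the guest checkout 50/158 = 31.6%, the one-page checkout 6/24 = 25.0% → the guest checkout
Direct: the guest checkout 53/106 = 50.0%, the one-page checkout 45/124 = 36.3% → the guest checkout
Search: the guest checkout 62/117 = 53.0%, the one-page checkout 44/102 = 43.1% → the guest checkout
Social: the guest checkout 13/18 = 72.2%, the one-page checkout 120/197 = 60.9% → the guest checkout
Overall: the guest checkout 178/399 = 44.6%, the one-page checkout 215/447 = 48.1% → the one-page checkout
The guest checkout wins each traffic group but the one-page checkout wins overall — the comparison reverses. The guest checkout's sessions skew toward display, which has a lower base rate.

Yes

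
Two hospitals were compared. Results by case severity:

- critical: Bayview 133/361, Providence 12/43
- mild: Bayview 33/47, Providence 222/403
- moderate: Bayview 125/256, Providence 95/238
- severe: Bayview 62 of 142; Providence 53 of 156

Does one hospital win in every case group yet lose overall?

Critical: Bayview 133/361 = 36.8%, Providence 12/43 = 27.9% → Bayview
Mild: Bayview 33/47 = 70.2%, Providence 222/403 = 55.1% → Bayview
Moderate: Bayview 125/256 = 48.8%, Providence 95/238 = 39.9% → Bayview
Severe: Bayview 62/142 = 43.7%, Providence 53/156 = 34.0% → Bayview
Overall: Bayview 353/806 = 43.8%, Providence 382/840 = 45.5% → Providence
Bayview wins each case group but Providence wins overall — the comparison reverses. Bayview's patients skew toward critical, which has a lower base rate.

Yes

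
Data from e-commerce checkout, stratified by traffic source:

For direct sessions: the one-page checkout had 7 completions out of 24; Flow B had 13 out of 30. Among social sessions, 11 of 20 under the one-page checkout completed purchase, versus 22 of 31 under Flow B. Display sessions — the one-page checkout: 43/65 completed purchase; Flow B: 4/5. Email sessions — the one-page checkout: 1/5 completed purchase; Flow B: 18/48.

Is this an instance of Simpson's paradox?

Direct: the one-page checkout 7/24 = 29.2%, Flow B 13/30 = 43.3% → Flow B
Social: the one-page checkout 11/20 = 55.0%, Flow B 22/31 = 71.0% → Flow B
Display: the one-page checkout 43/65 = 66.2%, Flow B 4/5 = 80.0% → Flow B
Email: the one-page checkout 1/5 = 20.0%, Flow B 18/48 = 37.5% → Flow B
Overall: the one-page checkout 62/114 = 54.4%, Flow B 57/114 = 50.0% → the one-page checkout
Flow B wins each traffic group but the one-page checkout wins overall — the comparison reverses. Flow B's sessions skew toward email, which has a lower base rate.

Yes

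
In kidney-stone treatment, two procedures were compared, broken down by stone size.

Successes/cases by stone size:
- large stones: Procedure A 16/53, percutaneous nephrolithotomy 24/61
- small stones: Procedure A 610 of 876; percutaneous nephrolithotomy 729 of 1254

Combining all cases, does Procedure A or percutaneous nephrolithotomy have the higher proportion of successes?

Procedure A

Large stones: Procedure A 16/53 = 30.2%, percutaneous nephrolithotomy 24/61 = 39.3% → percutaneous nephrolithotomy
Small stones: Procedure A 610/876 = 69.6%, percutaneous nephrolithotomy 729/1254 = 58.1% → Procedure A
Overall: Procedure A 626/929 = 67.4%, percutaneous nephrolithotomy 753/1315 = 57.3% → Procedure A
(Neither sweeps every stone group, but Procedure A has the higher pooled rate.)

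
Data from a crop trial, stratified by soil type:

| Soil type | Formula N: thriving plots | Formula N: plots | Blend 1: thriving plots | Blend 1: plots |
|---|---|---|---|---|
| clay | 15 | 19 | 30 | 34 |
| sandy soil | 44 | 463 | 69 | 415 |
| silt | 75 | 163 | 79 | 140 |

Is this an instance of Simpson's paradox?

Clay: Formula N 15/19 = 78.9%, Blend 1 30/34 = 88.2% → Blend 1
Sandy soil: Formula N 44/463 = 9.5%, Blend 1 69/415 = 16.6% → Blend 1
Silt: Formula N 75/163 = 46.0%, Blend 1 79/140 = 56.4% → Blend 1
Overall: Formula N 134/645 = 20.8%, Blend 1 178/589 = 30.2% → Blend 1
Blend 1 wins overall and in every soil group — no reversal.

No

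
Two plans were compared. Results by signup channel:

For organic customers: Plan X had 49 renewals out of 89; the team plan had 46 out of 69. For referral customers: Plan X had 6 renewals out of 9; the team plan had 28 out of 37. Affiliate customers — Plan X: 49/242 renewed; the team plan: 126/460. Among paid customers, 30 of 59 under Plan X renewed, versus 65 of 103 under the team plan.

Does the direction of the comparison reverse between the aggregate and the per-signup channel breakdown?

No

Organic: Plan X 49/89 = 55.1%, the team plan 46/69 = 66.7% → the team plan
Referral: Plan X 6/9 = 66.7%, the team plan 28/37 = 75.7% → the team plan
Affiliate: Plan X 49/242 = 20.2%, the team plan 126/460 = 27.4% → the team plan
Paid: Plan X 30/59 = 50.8%, the team plan 65/103 = 63.1% → the team plan
Overall: Plan X 134/399 = 33.6%, the team plan 265/669 = 39.6% → the team plan
The team plan wins overall and in every signup group — no reversal.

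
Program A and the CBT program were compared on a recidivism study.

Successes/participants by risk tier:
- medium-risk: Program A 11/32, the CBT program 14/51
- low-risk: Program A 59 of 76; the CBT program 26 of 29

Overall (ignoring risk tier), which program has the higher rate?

Medium-risk: Program A 11/32 = 34.4%, the CBT program 14/51 = 27.5% → Program A
Low-risk: Program A 59/76 = 77.6%, the CBT program 26/29 = 89.7% → the CBT program
Overall: Program A 70/108 = 64.8%, the CBT program 40/80 = 50.0% → Program A
(Neither sweeps every risk group, but Program A has the higher pooled rate.)

Program A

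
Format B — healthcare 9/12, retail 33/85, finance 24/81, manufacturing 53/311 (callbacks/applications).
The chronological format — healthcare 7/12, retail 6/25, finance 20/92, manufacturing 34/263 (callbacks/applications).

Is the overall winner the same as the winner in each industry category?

Healthcare: Format B 9/12 = 75.0%, the chronological format 7/12 = 58.3% → Format B
Retail: Format B 33/85 = 38.8%, the chronological format 6/25 = 24.0% → Format B
Finance: Format B 24/81 = 29.6%, the chronological format 20/92 = 21.7% → Format B
Manufacturing: Format B 53/311 = 17.0%, the chronological format 34/263 = 12.9% → Format B
Overall: Format B 119/489 = 24.3%, the chronological format 67/392 = 17.1% → Format B
Format B wins overall and in every industry group — no reversal.

Yes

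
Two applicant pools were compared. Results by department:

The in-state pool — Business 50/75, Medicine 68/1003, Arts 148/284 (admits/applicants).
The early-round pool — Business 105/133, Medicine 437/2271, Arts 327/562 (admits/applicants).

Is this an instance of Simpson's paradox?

No

Business: the in-state pool 50/75 = 66.7%, the early-round pool 105/133 = 78.9% → the early-round pool
Medicine: the in-state pool 68/1003 = 6.8%, the early-round pool 437/2271 = 19.2% → the early-round pool
Arts: the in-state pool 148/284 = 52.1%, the early-round pool 327/562 = 58.2% → the early-round pool
Overall: the in-state pool 266/1362 = 19.5%, the early-round pool 869/2966 = 29.3% → the early-round pool
The early-round pool wins overall and in every department group — no reversal.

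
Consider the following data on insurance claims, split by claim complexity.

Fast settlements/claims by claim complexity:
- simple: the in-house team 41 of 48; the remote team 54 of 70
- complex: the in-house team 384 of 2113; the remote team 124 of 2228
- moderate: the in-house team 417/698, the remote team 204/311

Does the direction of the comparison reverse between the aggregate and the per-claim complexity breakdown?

No

Simple: the in-house team 41/48 = 85.4%, the remote team 54/70 = 77.1% → the in-house team
Complex: the in-house team 384/2113 = 18.2%, the remote team 124/2228 = 5.6% → the in-house team
Moderate: the in-house team 417/698 = 59.7%, the remote team 204/311 = 65.6% → the remote team
Overall: the in-house team 842/2859 = 29.5%, the remote team 382/2609 = 14.6% → the in-house team
Neither sweeps: the in-house team wins 2 of 3 groups, the remote team wins 1. The in-house team wins overall but not every group — no Simpson reversal.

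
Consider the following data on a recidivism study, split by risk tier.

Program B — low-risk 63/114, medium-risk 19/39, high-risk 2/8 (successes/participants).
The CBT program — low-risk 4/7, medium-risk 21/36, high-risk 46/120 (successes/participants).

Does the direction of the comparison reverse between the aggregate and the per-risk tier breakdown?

Low-risk: Program B 63/114 = 55.3%, the CBT program 4/7 = 57.1% → the CBT program
Medium-risk: Program B 19/39 = 48.7%, the CBT program 21/36 = 58.3% → the CBT program
High-risk: Program B 2/8 = 25.0%, the CBT program 46/120 = 38.3% → the CBT program
Overall: Program B 84/161 = 52.2%, the CBT program 71/163 = 43.6% → Program B
The CBT program wins each risk group but Program B wins overall — the comparison reverses. The CBT program's participants skew toward high-risk, which has a lower base rate.

Yes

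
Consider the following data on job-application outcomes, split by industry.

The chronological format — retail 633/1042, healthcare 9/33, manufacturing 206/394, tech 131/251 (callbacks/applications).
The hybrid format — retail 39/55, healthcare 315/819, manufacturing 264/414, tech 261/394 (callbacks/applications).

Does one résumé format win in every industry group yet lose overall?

Retail: the chronological format 633/1042 = 60.7%, the hybrid format 39/55 = 70.9% → the hybrid format
Healthcare: the chronological format 9/33 = 27.3%, the hybrid format 315/819 = 38.5% → the hybrid format
Manufacturing: the chronological format 206/394 = 52.3%, the hybrid format 264/414 = 63.8% → the hybrid format
Tech: the chronological format 131/251 = 52.2%, the hybrid format 261/394 = 66.2% → the hybrid format
Overall: the chronological format 979/1720 = 56.9%, the hybrid format 879/1682 = 52.3% → the chronological format
The hybrid format wins each industry group but the chronological format wins overall — the comparison reverses. The hybrid format's applications skew toward healthcare, which has a lower base rate.

Yes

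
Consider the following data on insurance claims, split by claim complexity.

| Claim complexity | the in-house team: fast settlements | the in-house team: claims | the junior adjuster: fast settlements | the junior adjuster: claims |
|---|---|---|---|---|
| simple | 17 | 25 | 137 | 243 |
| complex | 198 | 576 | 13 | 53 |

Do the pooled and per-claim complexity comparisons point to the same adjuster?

Simple: the in-house team 17/25 = 68.0%, the junior adjuster 137/243 = 56.4% → the in-house team
Complex: the in-house team 198/576 = 34.4%, the junior adjuster 13/53 = 24.5% → the in-house team
Overall: the in-house team 215/601 = 35.8%, the junior adjuster 150/296 = 50.7% → the junior adjuster
The in-house team wins each claim group but the junior adjuster wins overall — the comparison reverses. The in-house team's claims skew toward complex, which has a lower base rate.

No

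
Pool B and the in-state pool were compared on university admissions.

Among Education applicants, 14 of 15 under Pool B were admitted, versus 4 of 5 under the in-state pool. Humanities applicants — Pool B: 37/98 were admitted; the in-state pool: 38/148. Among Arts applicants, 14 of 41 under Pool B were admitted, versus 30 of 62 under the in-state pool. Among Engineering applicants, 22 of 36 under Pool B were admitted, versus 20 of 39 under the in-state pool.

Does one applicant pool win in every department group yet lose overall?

No

Education: Pool B 14/15 = 93.3%, the in-state pool 4/5 = 80.0% → Pool B
Humanities: Pool B 37/98 = 37.8%, the in-state pool 38/148 = 25.7% → Pool B
Arts: Pool B 14/41 = 34.1%, the in-state pool 30/62 = 48.4% → the in-state pool
Engineering: Pool B 22/36 = 61.1%, the in-state pool 20/39 = 51.3% → Pool B
Overall: Pool B 87/190 = 45.8%, the in-state pool 92/254 = 36.2% → Pool B
Neither sweeps: Pool B wins 3 of 4 groups, the in-state pool wins 1. Pool B wins overall but not every group — no Simpson reversal.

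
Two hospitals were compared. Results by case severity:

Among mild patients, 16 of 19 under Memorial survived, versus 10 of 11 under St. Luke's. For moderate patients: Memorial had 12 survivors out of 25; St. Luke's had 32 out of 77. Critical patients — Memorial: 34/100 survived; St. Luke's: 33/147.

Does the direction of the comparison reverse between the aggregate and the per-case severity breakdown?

Mild: Memorial 16/19 = 84.2%, St. Luke's 10/11 = 90.9% → St. Luke's
Moderate: Memorial 12/25 = 48.0%, St. Luke's 32/77 = 41.6% → Memorial
Critical: Memorial 34/100 = 34.0%, St. Luke's 33/147 = 22.4% → Memorial
Overall: Memorial 62/144 = 43.1%, St. Luke's 75/235 = 31.9% → Memorial
Neither sweeps: Memorial wins 2 of 3 groups, St. Luke's wins 1. Memorial wins overall but not every group — no Simpson reversal.

No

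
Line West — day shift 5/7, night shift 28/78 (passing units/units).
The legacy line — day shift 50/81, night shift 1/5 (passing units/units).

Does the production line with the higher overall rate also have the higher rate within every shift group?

No

Day shift: Line West 5/7 = 71.4%, the legacy line 50/81 = 61.7% → Line West
Night shift: Line West 28/78 = 35.9%, the legacy line 1/5 = 20.0% → Line West
Overall: Line West 33/85 = 38.8%, the legacy line 51/86 = 59.3% → the legacy line
Line West wins each shift group but the legacy line wins overall — the comparison reverses. Line West's units skew toward night shift, which has a lower base rate.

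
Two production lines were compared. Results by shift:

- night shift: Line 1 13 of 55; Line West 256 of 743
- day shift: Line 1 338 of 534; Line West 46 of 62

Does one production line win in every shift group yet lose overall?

Yes

Night shift: Line 1 13/55 = 23.6%, Line West 256/743 = 34.5% → Line West
Day shift: Line 1 338/534 = 63.3%, Line West 46/62 = 74.2% → Line West
Overall: Line 1 351/589 = 59.6%, Line West 302/805 = 37.5% → Line 1
Line West wins each shift group but Line 1 wins overall — the comparison reverses. Line West's units skew toward night shift, which has a lower base rate.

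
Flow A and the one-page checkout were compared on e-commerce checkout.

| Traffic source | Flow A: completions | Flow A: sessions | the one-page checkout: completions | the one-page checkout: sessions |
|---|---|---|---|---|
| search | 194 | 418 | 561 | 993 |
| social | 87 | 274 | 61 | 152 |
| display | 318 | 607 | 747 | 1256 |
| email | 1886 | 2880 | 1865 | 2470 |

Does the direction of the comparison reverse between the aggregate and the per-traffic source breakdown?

No

Search: Flow A 194/418 = 46.4%, the one-page checkout 561/993 = 56.5% → the one-page checkout
Social: Flow A 87/274 = 31.8%, the one-page checkout 61/152 = 40.1% → the one-page checkout
Display: Flow A 318/607 = 52.4%, the one-page checkout 747/1256 = 59.5% → the one-page checkout
Email: Flow A 1886/2880 = 65.5%, the one-page checkout 1865/2470 = 75.5% → the one-page checkout
Overall: Flow A 2485/4179 = 59.5%, the one-page checkout 3234/4871 = 66.4% → the one-page checkout
The one-page checkout wins overall and in every traffic group — no reversal.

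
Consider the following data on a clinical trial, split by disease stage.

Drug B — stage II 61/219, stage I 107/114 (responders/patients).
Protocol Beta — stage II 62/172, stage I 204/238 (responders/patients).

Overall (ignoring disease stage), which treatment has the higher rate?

Protocol Beta

Stage II: Drug B 61/219 = 27.9%, Protocol Beta 62/172 = 36.0% → Protocol Beta
Stage I: Drug B 107/114 = 93.9%, Protocol Beta 204/238 = 85.7% → Drug B
Overall: Drug B 168/333 = 50.5%, Protocol Beta 266/410 = 64.9% → Protocol Beta
(Neither sweeps every disease group, but Protocol Beta has the higher pooled rate.)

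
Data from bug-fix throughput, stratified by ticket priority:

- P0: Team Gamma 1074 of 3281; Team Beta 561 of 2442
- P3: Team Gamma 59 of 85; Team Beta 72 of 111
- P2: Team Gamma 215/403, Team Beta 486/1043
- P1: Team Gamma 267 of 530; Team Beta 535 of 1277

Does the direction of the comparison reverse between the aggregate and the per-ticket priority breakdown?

No

P0: Team Gamma 1074/3281 = 32.7%, Team Beta 561/2442 = 23.0% → Team Gamma
P3: Team Gamma 59/85 = 69.4%, Team Beta 72/111 = 64.9% → Team Gamma
P2: Team Gamma 215/403 = 53.3%, Team Beta 486/1043 = 46.6% → Team Gamma
P1: Team Gamma 267/530 = 50.4%, Team Beta 535/1277 = 41.9% → Team Gamma
Overall: Team Gamma 1615/4299 = 37.6%, Team Beta 1654/4873 = 33.9% → Team Gamma
Team Gamma wins overall and in every ticket group — no reversal.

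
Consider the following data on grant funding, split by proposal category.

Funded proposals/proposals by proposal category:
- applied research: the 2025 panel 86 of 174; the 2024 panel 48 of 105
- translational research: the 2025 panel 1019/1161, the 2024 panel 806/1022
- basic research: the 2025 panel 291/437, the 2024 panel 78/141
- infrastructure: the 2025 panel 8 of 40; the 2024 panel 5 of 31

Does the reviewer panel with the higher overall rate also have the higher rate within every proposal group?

Yes

Applied research: the 2025 panel 86/174 = 49.4%, the 2024 panel 48/105 = 45.7% → the 2025 panel
Translational research: the 2025 panel 1019/1161 = 87.8%, the 2024 panel 806/1022 = 78.9% → the 2025 panel
Basic research: the 2025 panel 291/437 = 66.6%, the 2024 panel 78/141 = 55.3% → the 2025 panel
Infrastructure: the 2025 panel 8/40 = 20.0%, the 2024 panel 5/31 = 16.1% → the 2025 panel
Overall: the 2025 panel 1404/1812 = 77.5%, the 2024 panel 937/1299 = 72.1% → the 2025 panel
The 2025 panel wins overall and in every proposal group — no reversal.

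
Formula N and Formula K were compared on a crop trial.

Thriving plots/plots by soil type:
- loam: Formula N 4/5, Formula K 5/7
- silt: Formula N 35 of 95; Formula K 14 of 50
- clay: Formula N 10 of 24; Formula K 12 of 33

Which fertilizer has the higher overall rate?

Loam: Formula N 4/5 = 80.0%, Formula K 5/7 = 71.4% → Formula N
Silt: Formula N 35/95 = 36.8%, Formula K 14/50 = 28.0% → Formula N
Clay: Formula N 10/24 = 41.7%, Formula K 12/33 = 36.4% → Formula N
Overall: Formula N 49/124 = 39.5%, Formula K 31/90 = 34.4% → Formula N

Formula N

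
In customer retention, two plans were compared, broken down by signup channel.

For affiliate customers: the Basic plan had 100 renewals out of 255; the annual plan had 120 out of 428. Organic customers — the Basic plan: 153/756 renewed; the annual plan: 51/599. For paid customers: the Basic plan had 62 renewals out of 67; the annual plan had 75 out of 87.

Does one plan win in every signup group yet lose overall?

Affiliate: the Basic plan 100/255 = 39.2%, the annual plan 120/428 = 28.0% → the Basic plan
Organic: the Basic plan 153/756 = 20.2%, the annual plan 51/599 = 8.5% → the Basic plan
Paid: the Basic plan 62/67 = 92.5%, the annual plan 75/87 = 86.2% → the Basic plan
Overall: the Basic plan 315/1078 = 29.2%, the annual plan 246/1114 = 22.1% → the Basic plan
The Basic plan wins overall and in every signup group — no reversal.

No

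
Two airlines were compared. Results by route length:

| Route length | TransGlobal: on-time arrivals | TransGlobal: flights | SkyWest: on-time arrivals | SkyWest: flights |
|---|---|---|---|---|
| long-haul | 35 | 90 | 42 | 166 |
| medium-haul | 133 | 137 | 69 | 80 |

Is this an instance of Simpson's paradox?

Long-haul: TransGlobal 35/90 = 38.9%, SkyWest 42/166 = 25.3% → TransGlobal
Medium-haul: TransGlobal 133/137 = 97.1%, SkyWest 69/80 = 86.2% → TransGlobal
Overall: TransGlobal 168/227 = 74.0%, SkyWest 111/246 = 45.1% → TransGlobal
TransGlobal wins overall and in every route group — no reversal.

No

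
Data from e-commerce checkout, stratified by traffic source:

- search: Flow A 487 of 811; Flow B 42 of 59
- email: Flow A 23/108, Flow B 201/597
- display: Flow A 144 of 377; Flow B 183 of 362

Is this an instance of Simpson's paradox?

Search: Flow A 487/811 = 60.0%, Flow B 42/59 = 71.2% → Flow B
Email: Flow A 23/108 = 21.3%, Flow B 201/597 = 33.7% → Flow B
Display: Flow A 144/377 = 38.2%, Flow B 183/362 = 50.6% → Flow B
Overall: Flow A 654/1296 = 50.5%, Flow B 426/1018 = 41.8% → Flow A
Flow B wins each traffic group but Flow A wins overall — the comparison reverses. Flow B's sessions skew toward email, which has a lower base rate.

Yes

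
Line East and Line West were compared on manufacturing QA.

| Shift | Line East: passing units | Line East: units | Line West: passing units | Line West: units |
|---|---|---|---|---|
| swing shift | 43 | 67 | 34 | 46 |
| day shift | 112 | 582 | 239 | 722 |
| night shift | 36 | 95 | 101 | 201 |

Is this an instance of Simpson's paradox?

No

Swing shift: Line East 43/67 = 64.2%, Line West 34/46 = 73.9% → Line West
Day shift: Line East 112/582 = 19.2%, Line West 239/722 = 33.1% → Line West
Night shift: Line East 36/95 = 37.9%, Line West 101/201 = 50.2% → Line West
Overall: Line East 191/744 = 25.7%, Line West 374/969 = 38.6% → Line West
Line West wins overall and in every shift group — no reversal.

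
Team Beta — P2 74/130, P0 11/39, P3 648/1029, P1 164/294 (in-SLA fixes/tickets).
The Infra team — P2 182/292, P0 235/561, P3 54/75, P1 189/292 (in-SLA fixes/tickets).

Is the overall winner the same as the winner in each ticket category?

No

P2: Team Beta 74/130 = 56.9%, the Infra team 182/292 = 62.3% → the Infra team
P0: Team Beta 11/39 = 28.2%, the Infra team 235/561 = 41.9% → the Infra team
P3: Team Beta 648/1029 = 63.0%, the Infra team 54/75 = 72.0% → the Infra team
P1: Team Beta 164/294 = 55.8%, the Infra team 189/292 = 64.7% → the Infra team
Overall: Team Beta 897/1492 = 60.1%, the Infra team 660/1220 = 54.1% → Team Beta
The Infra team wins each ticket group but Team Beta wins overall — the comparison reverses. The Infra team's tickets skew toward P0, which has a lower base rate.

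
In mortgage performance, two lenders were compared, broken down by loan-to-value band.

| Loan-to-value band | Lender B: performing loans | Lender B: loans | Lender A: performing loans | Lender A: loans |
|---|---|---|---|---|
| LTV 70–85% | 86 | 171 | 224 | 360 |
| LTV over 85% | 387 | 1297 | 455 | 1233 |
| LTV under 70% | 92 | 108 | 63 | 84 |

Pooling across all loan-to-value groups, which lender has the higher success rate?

LTV 70–85%: Lender B 86/171 = 50.3%, Lender A 224/360 = 62.2% → Lender A
LTV over 85%: Lender B 387/1297 = 29.8%, Lender A 455/1233 = 36.9% → Lender A
LTV under 70%: Lender B 92/108 = 85.2%, Lender A 63/84 = 75.0% → Lender B
Overall: Lender B 565/1576 = 35.9%, Lender A 742/1677 = 44.2% → Lender A
(Neither sweeps every loan-to-value group, but Lender A has the higher pooled rate.)

Lender A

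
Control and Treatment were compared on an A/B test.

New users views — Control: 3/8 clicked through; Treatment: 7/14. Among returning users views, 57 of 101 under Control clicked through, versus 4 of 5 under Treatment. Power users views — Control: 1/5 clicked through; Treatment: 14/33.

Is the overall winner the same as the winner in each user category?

No

New users: Control 3/8 = 37.5%, Treatment 7/14 = 50.0% → Treatment
Returning users: Control 57/101 = 56.4%, Treatment 4/5 = 80.0% → Treatment
Power users: Control 1/5 = 20.0%, Treatment 14/33 = 42.4% → Treatment
Overall: Control 61/114 = 53.5%, Treatment 25/52 = 48.1% → Control
Treatment wins each user group but Control wins overall — the comparison reverses. Treatment's views skew toward power users, which has a lower base rate.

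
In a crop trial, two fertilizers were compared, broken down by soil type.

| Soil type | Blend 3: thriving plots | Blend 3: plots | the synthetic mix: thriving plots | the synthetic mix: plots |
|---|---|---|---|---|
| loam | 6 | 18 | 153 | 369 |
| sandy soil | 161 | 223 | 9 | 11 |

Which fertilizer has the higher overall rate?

Loam: Blend 3 6/18 = 33.3%, the synthetic mix 153/369 = 41.5% → the synthetic mix
Sandy soil: Blend 3 161/223 = 72.2%, the synthetic mix 9/11 = 81.8% → the synthetic mix
Overall: Blend 3 167/241 = 69.3%, the synthetic mix 162/380 = 42.6% → Blend 3
(The synthetic mix wins every soil group but Blend 3 wins overall — the synthetic mix's plots skew toward the low-rate loam group.)

Blend 3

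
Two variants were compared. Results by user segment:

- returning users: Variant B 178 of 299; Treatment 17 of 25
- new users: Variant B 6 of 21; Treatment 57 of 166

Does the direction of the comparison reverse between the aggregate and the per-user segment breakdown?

Returning users: Variant B 178/299 = 59.5%, Treatment 17/25 = 68.0% → Treatment
New users: Variant B 6/21 = 28.6%, Treatment 57/166 = 34.3% → Treatment
Overall: Variant B 184/320 = 57.5%, Treatment 74/191 = 38.7% → Variant B
Treatment wins each user group but Variant B wins overall — the comparison reverses. Treatment's views skew toward new users, which has a lower base rate.

Yes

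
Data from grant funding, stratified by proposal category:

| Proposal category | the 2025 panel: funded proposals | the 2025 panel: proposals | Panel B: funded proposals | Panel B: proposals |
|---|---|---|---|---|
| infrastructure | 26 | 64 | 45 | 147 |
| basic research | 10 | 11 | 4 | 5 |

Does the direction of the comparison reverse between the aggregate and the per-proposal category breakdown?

No

Infrastructure: the 2025 panel 26/64 = 40.6%, Panel B 45/147 = 30.6% → the 2025 panel
Basic research: the 2025 panel 10/11 = 90.9%, Panel B 4/5 = 80.0% → the 2025 panel
Overall: the 2025 panel 36/75 = 48.0%, Panel B 49/152 = 32.2% → the 2025 panel
The 2025 panel wins overall and in every proposal group — no reversal.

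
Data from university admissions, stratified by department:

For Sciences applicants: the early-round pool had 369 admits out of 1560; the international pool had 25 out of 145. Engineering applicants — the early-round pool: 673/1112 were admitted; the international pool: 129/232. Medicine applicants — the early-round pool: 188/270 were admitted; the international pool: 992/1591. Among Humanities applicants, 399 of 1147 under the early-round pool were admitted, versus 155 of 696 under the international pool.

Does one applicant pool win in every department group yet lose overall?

Yes

Sciences: the early-round pool 369/1560 = 23.7%, the international pool 25/145 = 17.2% → the early-round pool
Engineering: the early-round pool 673/1112 = 60.5%, the international pool 129/232 = 55.6% → the early-round pool
Medicine: the early-round pool 188/270 = 69.6%, the international pool 992/1591 = 62.4% → the early-round pool
Humanities: the early-round pool 399/1147 = 34.8%, the international pool 155/696 = 22.3% → the early-round pool
Overall: the early-round pool 1629/4089 = 39.8%, the international pool 1301/2664 = 48.8% → the international pool
The early-round pool wins each department group but the international pool wins overall — the comparison reverses. The early-round pool's applicants skew toward Sciences, which has a lower base rate.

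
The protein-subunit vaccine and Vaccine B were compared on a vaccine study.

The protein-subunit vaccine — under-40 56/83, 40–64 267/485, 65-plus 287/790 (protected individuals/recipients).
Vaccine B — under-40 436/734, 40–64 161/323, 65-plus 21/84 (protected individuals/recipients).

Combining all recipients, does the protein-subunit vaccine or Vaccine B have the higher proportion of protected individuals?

Vaccine B

Under-40: the protein-subunit vaccine 56/83 = 67.5%, Vaccine B 436/734 = 59.4% → the protein-subunit vaccine
40–64: the protein-subunit vaccine 267/485 = 55.1%, Vaccine B 161/323 = 49.8% → the protein-subunit vaccine
65-plus: the protein-subunit vaccine 287/790 = 36.3%, Vaccine B 21/84 = 25.0% → the protein-subunit vaccine
Overall: the protein-subunit vaccine 610/1358 = 44.9%, Vaccine B 618/1141 = 54.2% → Vaccine B
(The protein-subunit vaccine wins every age group but Vaccine B wins overall — the protein-subunit vaccine's recipients skew toward the low-rate 65-plus group.)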